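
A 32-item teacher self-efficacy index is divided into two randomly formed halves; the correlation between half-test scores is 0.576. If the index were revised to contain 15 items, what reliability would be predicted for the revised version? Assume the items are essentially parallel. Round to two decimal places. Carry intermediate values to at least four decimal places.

0.56

Full-test reliability from the split-half r: r_full = 2(0.576)/(1 + 0.576) = 0.7310
Length factor from 32 to 15 items: n = 15/32 = 0.4688
r_new = n·r_full / (1 + (n − 1)·r_full) = 0.3427 / 0.6117 ≈ 0.5602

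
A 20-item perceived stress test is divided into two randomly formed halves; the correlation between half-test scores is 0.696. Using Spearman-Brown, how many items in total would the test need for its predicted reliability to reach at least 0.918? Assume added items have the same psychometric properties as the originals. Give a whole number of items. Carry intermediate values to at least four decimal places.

49

r_full = 2(0.696)/(1 + 0.696) = 0.8208
n = r_tgt(1 − r_full) / [r_full(1 − r_tgt)] = 0.918 × 0.1792 / (0.8208 × 0.082) ≈ 2.4442
Required items = 2.4442 × 20 = 48.88, so 49 items.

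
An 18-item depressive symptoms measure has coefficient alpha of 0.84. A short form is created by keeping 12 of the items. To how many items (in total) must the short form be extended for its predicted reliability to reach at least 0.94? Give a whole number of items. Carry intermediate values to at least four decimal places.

First, r for the 12-item form: n = 12/18 = 0.6667, so r_12 = 0.6667·0.84/(1 + (0.6667 − 1)·0.84) = 0.7778
Then solve for n' with r_old = 0.7778, r_target = 0.94: n' = 0.94(1 − 0.7778)/[0.7778(1 − 0.94)] = 4.4756
Items = 4.4756 × 12 ≈ 53.71 → 54

54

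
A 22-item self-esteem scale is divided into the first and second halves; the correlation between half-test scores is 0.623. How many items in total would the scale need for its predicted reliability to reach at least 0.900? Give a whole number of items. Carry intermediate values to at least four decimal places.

r_full = 2(0.623)/(1 + 0.623) = 0.7677
Solve Spearman-Brown for n: n = 0.900(1 − 0.7677) / [0.7677(1 − 0.900)] = 2.7233
Required items = 2.7233 × 22 = 59.91, so 60 items.

60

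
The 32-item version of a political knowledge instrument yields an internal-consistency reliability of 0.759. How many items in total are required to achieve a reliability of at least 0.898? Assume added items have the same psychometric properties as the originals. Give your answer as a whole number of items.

90

Spearman-Brown solved for the length factor n:
n = r_target (1 − r_old) / [ r_old (1 − r_target) ]
n = [0.898 × 0.241] / [0.759 × 0.102]
n = 0.216418 / 0.077418 ≈ 2.7954
So the test needs 2.7954 × 32 ≈ 89.45 items; rounding up, 90.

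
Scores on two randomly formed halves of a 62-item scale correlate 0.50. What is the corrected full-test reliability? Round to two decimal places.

0.67

Apply the Spearman-Brown correction with n = 2:
r_full = 2(0.50) / (1 + 0.50)
r_full = 1.0000 / 1.5000 ≈ 0.6667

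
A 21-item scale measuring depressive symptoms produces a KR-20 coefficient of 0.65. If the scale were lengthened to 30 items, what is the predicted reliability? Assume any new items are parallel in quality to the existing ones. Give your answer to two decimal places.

0.73

n = 30/21 = 1.4286
r_new = 1.4286·0.65 / [1 + (1.4286 − 1)·0.65]
r_new = 0.9286 / 1.2786 ≈ 0.7263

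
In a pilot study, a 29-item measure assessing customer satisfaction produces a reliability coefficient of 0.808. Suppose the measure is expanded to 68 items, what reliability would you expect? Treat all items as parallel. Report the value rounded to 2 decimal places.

0.91

n = 68/29 = 2.3448
r_new = (2.3448 × 0.808) / (1 + (2.3448 − 1) × 0.808)
r_new = 1.8946 / 2.0866 ≈ 0.9080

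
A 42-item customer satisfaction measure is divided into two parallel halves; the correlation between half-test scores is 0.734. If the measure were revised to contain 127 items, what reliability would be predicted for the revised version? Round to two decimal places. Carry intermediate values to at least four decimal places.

0.94

Spearman-Brown correction (n = 2): r_full = 2·0.734/(1 + 0.734) = 0.8466
Then adjust to 127 items: n = 127/42 = 3.0238
r_new = n·r_full / (1 + (n − 1)·r_full) = 2.5599 / 2.7133 ≈ 0.9435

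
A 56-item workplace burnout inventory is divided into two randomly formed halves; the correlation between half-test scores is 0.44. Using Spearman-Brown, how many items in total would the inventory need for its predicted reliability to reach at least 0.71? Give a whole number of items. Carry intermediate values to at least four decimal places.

Corrected full-test reliability: r_full = 2 × 0.44 / (1 + 0.44) ≈ 0.6111
Solve Spearman-Brown for n: n = 0.71(1 − 0.6111) / [0.6111(1 − 0.71)] = 1.5581
Items = 1.5581 × 56 ≈ 87.25 → 88

88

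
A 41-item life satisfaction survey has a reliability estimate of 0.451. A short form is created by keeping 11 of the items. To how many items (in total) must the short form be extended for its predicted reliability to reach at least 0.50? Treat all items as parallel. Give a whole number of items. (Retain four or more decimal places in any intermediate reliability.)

First, r for the 11-item form: n = 11/41 = 0.2683, so r_11 = 0.2683·0.451/(1 + (0.2683 − 1)·0.451) = 0.1806
Length factor from the short form to reach 0.50: n' = 0.50(1 − 0.1806) / [0.1806(1 − 0.50)] ≈ 4.5371
Total items = 4.5371 × 11 = 49.91, rounded up to 50.

50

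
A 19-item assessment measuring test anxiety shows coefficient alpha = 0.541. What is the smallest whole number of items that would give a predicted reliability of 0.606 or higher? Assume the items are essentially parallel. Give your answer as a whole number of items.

n = 0.606 × (1 − 0.541) / [ 0.541 × (1 − 0.606) ]
n = 0.278154 / 0.213154 ≈ 1.3049
So the test needs 1.3049 × 19 ≈ 24.79 items; rounding up, 25.

25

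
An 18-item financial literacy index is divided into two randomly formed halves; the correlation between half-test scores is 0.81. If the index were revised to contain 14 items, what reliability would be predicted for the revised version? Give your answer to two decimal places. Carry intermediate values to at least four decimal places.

0.87

Spearman-Brown correction (n = 2): r_full = 2·0.81/(1 + 0.81) = 0.8950
Length factor from 18 to 14 items: n = 14/18 = 0.7778
r_new = n·r_full / (1 + (n − 1)·r_full) = 0.6961 / 0.8011 ≈ 0.8689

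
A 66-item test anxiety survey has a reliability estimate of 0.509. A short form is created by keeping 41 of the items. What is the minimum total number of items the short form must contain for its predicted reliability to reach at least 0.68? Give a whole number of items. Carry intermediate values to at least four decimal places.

136

First, r for the 41-item form: n = 41/66 = 0.6212, so r_41 = 0.6212·0.509/(1 + (0.6212 − 1)·0.509) = 0.3917
Then solve for n' with r_old = 0.3917, r_target = 0.68: n' = 0.68(1 − 0.3917)/[0.3917(1 − 0.68)] = 3.3001
Items = 3.3001 × 41 ≈ 135.30 → 136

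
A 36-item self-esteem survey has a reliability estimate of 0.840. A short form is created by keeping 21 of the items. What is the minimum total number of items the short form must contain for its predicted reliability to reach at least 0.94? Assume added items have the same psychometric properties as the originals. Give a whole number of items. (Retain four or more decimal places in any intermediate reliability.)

108

Short-form reliability: n = 21/36 = 0.5833; r_21 = n·r/(1+(n−1)r) ≈ 0.7538
Length factor from the short form to reach 0.94: n' = 0.94(1 − 0.7538) / [0.7538(1 − 0.94)] ≈ 5.1169
Items = 5.1169 × 21 ≈ 107.45 → 108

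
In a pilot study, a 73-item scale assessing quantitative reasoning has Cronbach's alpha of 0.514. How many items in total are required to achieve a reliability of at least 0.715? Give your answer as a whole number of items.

174

Spearman-Brown solved for the length factor n:
n = r_target (1 − r_old) / [ r_old (1 − r_target) ]
n = [0.715 × 0.486] / [0.514 × 0.285]
  = 0.347490 / 0.146490 = 2.3721
Items needed = n × 73 = 2.3721 × 73 ≈ 173.16 → round up to 174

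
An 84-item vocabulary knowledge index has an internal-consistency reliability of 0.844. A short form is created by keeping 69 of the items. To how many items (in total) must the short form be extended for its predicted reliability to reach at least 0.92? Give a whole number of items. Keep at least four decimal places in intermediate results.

Short-form reliability: n = 69/84 = 0.8214; r_69 = n·r/(1+(n−1)r) ≈ 0.8163
Then solve for n' with r_old = 0.8163, r_target = 0.92: n' = 0.92(1 − 0.8163)/[0.8163(1 − 0.92)] = 2.5880
Items = 2.5880 × 69 ≈ 178.57 → 179

179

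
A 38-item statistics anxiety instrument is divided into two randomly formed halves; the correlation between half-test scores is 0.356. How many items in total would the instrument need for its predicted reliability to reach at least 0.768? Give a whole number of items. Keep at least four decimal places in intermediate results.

114

r_full = 2(0.356)/(1 + 0.356) = 0.5251
Solve Spearman-Brown for n: n = 0.768(1 − 0.5251) / [0.5251(1 − 0.768)] = 2.9939
Items = 2.9939 × 38 ≈ 113.77 → 114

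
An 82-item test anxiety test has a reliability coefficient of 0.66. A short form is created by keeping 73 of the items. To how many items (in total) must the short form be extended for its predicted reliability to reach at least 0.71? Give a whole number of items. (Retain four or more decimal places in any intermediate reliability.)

First, r for the 73-item form: n = 73/82 = 0.8902, so r_73 = 0.8902·0.66/(1 + (0.8902 − 1)·0.66) = 0.6334
Length factor from the short form to reach 0.71: n' = 0.71(1 − 0.6334) / [0.6334(1 − 0.71)] ≈ 1.4170
Items = 1.4170 × 73 ≈ 103.44 → 104

104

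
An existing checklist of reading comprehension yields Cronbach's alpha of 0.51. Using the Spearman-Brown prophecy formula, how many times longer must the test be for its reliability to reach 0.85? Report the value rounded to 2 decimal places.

n = 0.85(1 − 0.51) / [0.51(1 − 0.85)]
n = 0.4165 / 0.0765 ≈ 5.4444

5.44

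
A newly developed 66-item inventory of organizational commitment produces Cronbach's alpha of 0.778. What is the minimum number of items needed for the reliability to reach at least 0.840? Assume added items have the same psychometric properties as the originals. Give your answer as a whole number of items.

Rearranging the Spearman-Brown formula for n,
n = r_target (1 − r_old) / [ r_old (1 − r_target) ]
n = 0.840(1 − 0.778) / [0.778(1 − 0.840)]
n = 0.186480 / 0.124480 ≈ 1.4981
So the test needs 1.4981 × 66 ≈ 98.87 items; rounding up, 99.

99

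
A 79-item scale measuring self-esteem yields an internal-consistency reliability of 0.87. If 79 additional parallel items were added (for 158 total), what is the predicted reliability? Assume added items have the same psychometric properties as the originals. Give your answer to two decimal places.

Length ratio n = 158/79 = 2
Apply the Spearman-Brown prophecy formula, r' = nr / [1 + (n − 1)r]:
r_new = (2 × 0.87) / (1 + (2 − 1) × 0.87)
     = 1.7400 / 1.8700 = 0.9305

0.93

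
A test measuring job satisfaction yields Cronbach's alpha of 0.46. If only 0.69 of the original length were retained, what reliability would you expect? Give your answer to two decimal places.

0.37

r_new = (0.69 × 0.46) / (1 + (0.69 − 1) × 0.46)
     = 0.3174 / 0.8574 = 0.3702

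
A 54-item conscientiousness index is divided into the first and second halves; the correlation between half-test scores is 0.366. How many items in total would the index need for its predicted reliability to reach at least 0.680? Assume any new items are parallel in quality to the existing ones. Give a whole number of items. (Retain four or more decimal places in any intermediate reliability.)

r_full = 2(0.366)/(1 + 0.366) = 0.5359
n = r_tgt(1 − r_full) / [r_full(1 − r_tgt)] = 0.680 × 0.4641 / (0.5359 × 0.320) ≈ 1.8403
Required items = 1.8403 × 54 = 99.38, so 100 items.

100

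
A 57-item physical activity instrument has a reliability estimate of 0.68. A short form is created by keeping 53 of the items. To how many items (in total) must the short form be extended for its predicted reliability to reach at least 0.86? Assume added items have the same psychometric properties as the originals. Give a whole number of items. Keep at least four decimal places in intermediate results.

165

Short-form reliability: n = 53/57 = 0.9298; r_53 = n·r/(1+(n−1)r) ≈ 0.6640
Length factor from the short form to reach 0.86: n' = 0.86(1 − 0.6640) / [0.6640(1 − 0.86)] ≈ 3.1084
Items = 3.1084 × 53 ≈ 164.75 → 165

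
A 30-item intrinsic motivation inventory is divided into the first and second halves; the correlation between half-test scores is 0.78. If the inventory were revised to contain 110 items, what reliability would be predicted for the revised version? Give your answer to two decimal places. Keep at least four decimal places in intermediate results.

0.96

Full-test reliability from the split-half r: r_full = 2(0.78)/(1 + 0.78) = 0.8764
Length factor from 30 to 110 items: n = 110/30 = 3.6667
r_new = n·r_full / (1 + (n − 1)·r_full) = 3.2135 / 3.3371 ≈ 0.9630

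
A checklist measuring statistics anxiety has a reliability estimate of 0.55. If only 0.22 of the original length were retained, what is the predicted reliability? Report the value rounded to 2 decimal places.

Apply the Spearman-Brown prophecy formula, r' = nr / [1 + (n − 1)r]:
r_new = 0.22·0.55 / [1 + (0.22 − 1)·0.55]
r_new = 0.1210 / 0.5710 ≈ 0.2119

0.21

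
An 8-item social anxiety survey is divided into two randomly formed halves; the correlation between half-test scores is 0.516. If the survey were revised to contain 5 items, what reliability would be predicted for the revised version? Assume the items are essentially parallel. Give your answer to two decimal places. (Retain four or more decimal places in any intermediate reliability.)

First correct the split-half correlation to full-test reliability: r_full = 2 × 0.516 / (1 + 0.516) ≈ 0.6807
Length factor from 8 to 5 items: n = 5/8 = 0.6250
r_new = n·r_full / (1 + (n − 1)·r_full) = 0.4254 / 0.7447 ≈ 0.5712

0.57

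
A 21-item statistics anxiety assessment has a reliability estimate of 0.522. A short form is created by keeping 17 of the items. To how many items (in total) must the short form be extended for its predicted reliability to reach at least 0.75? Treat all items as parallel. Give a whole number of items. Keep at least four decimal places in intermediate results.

58

Short-form reliability: n = 17/21 = 0.8095; r_17 = n·r/(1+(n−1)r) ≈ 0.4692
Then solve for n' with r_old = 0.4692, r_target = 0.75: n' = 0.75(1 − 0.4692)/[0.4692(1 − 0.75)] = 3.3939
Total items = 3.3939 × 17 = 57.70, rounded up to 58.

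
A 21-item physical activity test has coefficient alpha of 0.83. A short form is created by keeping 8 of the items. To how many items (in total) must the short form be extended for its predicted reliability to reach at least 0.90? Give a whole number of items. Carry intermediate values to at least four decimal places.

39

First, r for the 8-item form: n = 8/21 = 0.3810, so r_8 = 0.3810·0.83/(1 + (0.3810 − 1)·0.83) = 0.6504
Then solve for n' with r_old = 0.6504, r_target = 0.90: n' = 0.90(1 − 0.6504)/[0.6504(1 − 0.90)] = 4.8376
Items = 4.8376 × 8 ≈ 38.70 → 39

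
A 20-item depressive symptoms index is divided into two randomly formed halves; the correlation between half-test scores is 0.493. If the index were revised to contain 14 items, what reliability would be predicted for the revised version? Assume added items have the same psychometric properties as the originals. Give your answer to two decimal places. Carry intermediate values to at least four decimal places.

Full-test reliability from the split-half r: r_full = 2(0.493)/(1 + 0.493) = 0.6604
Then adjust to 14 items: n = 14/20 = 0.7000
r_new = n·r_full / (1 + (n − 1)·r_full) = 0.4623 / 0.8019 ≈ 0.5765

0.58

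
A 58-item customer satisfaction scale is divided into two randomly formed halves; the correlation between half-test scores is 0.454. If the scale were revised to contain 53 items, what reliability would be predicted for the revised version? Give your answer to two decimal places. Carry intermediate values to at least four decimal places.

Full-test reliability from the split-half r: r_full = 2(0.454)/(1 + 0.454) = 0.6245
Then adjust to 53 items: n = 53/58 = 0.9138
r_new = n·r_full / (1 + (n − 1)·r_full) = 0.5707 / 0.9462 ≈ 0.6031

0.60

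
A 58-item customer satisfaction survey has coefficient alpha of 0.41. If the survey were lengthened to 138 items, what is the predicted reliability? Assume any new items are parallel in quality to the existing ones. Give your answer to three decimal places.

0.623

Length ratio n = 138/58 = 2.3793
r_new = (2.3793 × 0.41) / (1 + (2.3793 − 1) × 0.41)
r_new = 0.9755 / 1.5655 ≈ 0.6231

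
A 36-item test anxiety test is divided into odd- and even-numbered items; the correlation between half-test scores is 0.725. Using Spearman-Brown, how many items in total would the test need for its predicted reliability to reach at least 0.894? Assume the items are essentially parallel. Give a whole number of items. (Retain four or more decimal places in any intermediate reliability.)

58

Corrected full-test reliability: r_full = 2 × 0.725 / (1 + 0.725) ≈ 0.8406
n = r_tgt(1 − r_full) / [r_full(1 − r_tgt)] = 0.894 × 0.1594 / (0.8406 × 0.106) ≈ 1.5993
Items = 1.5993 × 36 ≈ 57.57 → 58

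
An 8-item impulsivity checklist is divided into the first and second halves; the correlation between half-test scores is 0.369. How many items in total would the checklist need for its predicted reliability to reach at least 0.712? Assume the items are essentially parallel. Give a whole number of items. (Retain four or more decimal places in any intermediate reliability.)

r_full = 2(0.369)/(1 + 0.369) = 0.5391
n = r_tgt(1 − r_full) / [r_full(1 − r_tgt)] = 0.712 × 0.4609 / (0.5391 × 0.288) ≈ 2.1136
Items = 2.1136 × 8 ≈ 16.91 → 17

17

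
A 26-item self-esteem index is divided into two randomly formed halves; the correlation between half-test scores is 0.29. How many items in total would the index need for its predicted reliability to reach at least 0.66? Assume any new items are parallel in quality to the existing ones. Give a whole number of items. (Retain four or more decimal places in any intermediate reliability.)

r_full = 2(0.29)/(1 + 0.29) = 0.4496
n = r_tgt(1 − r_full) / [r_full(1 − r_tgt)] = 0.66 × 0.5504 / (0.4496 × 0.34) ≈ 2.3764
Items = 2.3764 × 26 ≈ 61.79 → 62

62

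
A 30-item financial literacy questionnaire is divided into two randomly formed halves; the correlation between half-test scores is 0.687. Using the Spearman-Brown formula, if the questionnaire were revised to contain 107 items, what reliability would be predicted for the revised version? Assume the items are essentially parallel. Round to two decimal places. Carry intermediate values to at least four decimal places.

0.94

Full-test reliability from the split-half r: r_full = 2(0.687)/(1 + 0.687) = 0.8145
Then adjust to 107 items: n = 107/30 = 3.5667
r_new = n·r_full / (1 + (n − 1)·r_full) = 2.9051 / 3.0906 ≈ 0.9400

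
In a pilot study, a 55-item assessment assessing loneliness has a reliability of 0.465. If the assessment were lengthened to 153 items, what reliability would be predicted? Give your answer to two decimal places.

0.71

The new length is 153/55 = 2.7818 times the old.
Apply the Spearman-Brown prophecy formula, r' = nr / [1 + (n − 1)r]:
r_new = (2.7818 × 0.465) / (1 + (2.7818 − 1) × 0.465)
     = 1.2935 / 1.8285 = 0.7074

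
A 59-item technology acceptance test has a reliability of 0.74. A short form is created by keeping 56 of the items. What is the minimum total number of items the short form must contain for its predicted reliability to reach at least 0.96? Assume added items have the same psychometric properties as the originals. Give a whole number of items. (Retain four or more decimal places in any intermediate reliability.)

First, r for the 56-item form: n = 56/59 = 0.9492, so r_56 = 0.9492·0.74/(1 + (0.9492 − 1)·0.74) = 0.7298
Length factor from the short form to reach 0.96: n' = 0.96(1 − 0.7298) / [0.7298(1 − 0.96)] ≈ 8.8857
Total items = 8.8857 × 56 = 497.60, rounded up to 498.

498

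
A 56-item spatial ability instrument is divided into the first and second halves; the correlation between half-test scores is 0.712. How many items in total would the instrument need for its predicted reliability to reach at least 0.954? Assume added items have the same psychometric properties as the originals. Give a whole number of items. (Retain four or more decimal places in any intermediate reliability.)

Corrected full-test reliability: r_full = 2 × 0.712 / (1 + 0.712) ≈ 0.8318
n = r_tgt(1 − r_full) / [r_full(1 − r_tgt)] = 0.954 × 0.1682 / (0.8318 × 0.046) ≈ 4.1937
Items = 4.1937 × 56 ≈ 234.85 → 235

235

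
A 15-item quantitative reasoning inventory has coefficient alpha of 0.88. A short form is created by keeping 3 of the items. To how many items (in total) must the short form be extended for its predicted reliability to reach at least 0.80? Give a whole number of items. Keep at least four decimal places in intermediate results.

9

Short-form reliability: n = 3/15 = 0.2000; r_3 = n·r/(1+(n−1)r) ≈ 0.5946
Length factor from the short form to reach 0.80: n' = 0.80(1 − 0.5946) / [0.5946(1 − 0.80)] ≈ 2.7272
Items = 2.7272 × 3 ≈ 8.18 → 9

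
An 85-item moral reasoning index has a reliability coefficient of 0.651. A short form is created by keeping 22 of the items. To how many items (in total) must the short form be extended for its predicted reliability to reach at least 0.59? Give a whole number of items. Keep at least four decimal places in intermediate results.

66

Short-form reliability: n = 22/85 = 0.2588; r_22 = n·r/(1+(n−1)r) ≈ 0.3256
Length factor from the short form to reach 0.59: n' = 0.59(1 − 0.3256) / [0.3256(1 − 0.59)] ≈ 2.9806
Items = 2.9806 × 22 ≈ 65.57 → 66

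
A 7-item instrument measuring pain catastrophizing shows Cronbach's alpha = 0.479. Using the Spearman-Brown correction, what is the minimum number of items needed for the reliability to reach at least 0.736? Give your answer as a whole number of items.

22

n = 0.736 × (1 − 0.479) / [ 0.479 × (1 − 0.736) ]
n = 0.383456 / 0.126456 ≈ 3.0323
Items needed = n × 7 = 3.0323 × 7 ≈ 21.23 → round up to 22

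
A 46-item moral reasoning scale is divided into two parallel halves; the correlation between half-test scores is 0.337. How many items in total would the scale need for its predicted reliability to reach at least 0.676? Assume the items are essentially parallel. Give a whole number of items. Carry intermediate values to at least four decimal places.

Corrected full-test reliability: r_full = 2 × 0.337 / (1 + 0.337) ≈ 0.5041
Solve Spearman-Brown for n: n = 0.676(1 − 0.5041) / [0.5041(1 − 0.676)] = 2.0525
Items = 2.0525 × 46 ≈ 94.42 → 95

95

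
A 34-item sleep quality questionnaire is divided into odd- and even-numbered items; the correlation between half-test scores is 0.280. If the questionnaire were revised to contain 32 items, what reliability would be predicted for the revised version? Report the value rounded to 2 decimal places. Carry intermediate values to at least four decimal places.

0.42

Spearman-Brown correction (n = 2): r_full = 2·0.280/(1 + 0.280) = 0.4375
Length factor from 34 to 32 items: n = 32/34 = 0.9412
r_new = n·r_full / (1 + (n − 1)·r_full) = 0.4118 / 0.9743 ≈ 0.4227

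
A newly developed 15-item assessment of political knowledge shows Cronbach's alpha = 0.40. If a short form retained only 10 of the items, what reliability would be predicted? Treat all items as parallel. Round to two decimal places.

The new length is 10/15 = 0.6667 times the old.
r_new = (0.6667 × 0.40) / (1 + (0.6667 − 1) × 0.40)
     = 0.2667 / 0.8667 = 0.3077

0.31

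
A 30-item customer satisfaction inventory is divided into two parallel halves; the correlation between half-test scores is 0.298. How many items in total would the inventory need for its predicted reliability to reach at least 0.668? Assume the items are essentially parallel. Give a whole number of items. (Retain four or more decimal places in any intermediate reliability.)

Corrected full-test reliability: r_full = 2 × 0.298 / (1 + 0.298) ≈ 0.4592
Solve Spearman-Brown for n: n = 0.668(1 − 0.4592) / [0.4592(1 − 0.668)] = 2.3696
Required items = 2.3696 × 30 = 71.09, so 72 items.

72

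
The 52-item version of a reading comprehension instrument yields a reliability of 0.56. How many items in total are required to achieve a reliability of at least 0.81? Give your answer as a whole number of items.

n = 0.81(1 − 0.56) / [0.56(1 − 0.81)]
n = 0.3564 / 0.1064 ≈ 3.3496
So the test needs 3.3496 × 52 ≈ 174.18 items; rounding up, 175.

175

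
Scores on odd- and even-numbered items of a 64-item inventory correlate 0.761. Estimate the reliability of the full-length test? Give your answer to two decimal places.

0.86

Apply the Spearman-Brown correction with n = 2:
r_full = 2(0.761) / (1 + 0.761)
r_full = 1.5220 / 1.7610 ≈ 0.8643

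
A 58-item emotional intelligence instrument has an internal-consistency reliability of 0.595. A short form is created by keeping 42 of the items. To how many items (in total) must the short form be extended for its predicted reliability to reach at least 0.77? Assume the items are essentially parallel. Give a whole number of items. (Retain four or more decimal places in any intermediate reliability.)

Short-form reliability: n = 42/58 = 0.7241; r_42 = n·r/(1+(n−1)r) ≈ 0.5155
Then solve for n' with r_old = 0.5155, r_target = 0.77: n' = 0.77(1 − 0.5155)/[0.5155(1 − 0.77)] = 3.1465
Total items = 3.1465 × 42 = 132.15, rounded up to 133.

133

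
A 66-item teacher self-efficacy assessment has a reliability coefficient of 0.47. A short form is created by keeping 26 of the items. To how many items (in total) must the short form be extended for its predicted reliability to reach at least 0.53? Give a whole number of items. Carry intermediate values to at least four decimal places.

Short-form reliability: n = 26/66 = 0.3939; r_26 = n·r/(1+(n−1)r) ≈ 0.2589
Length factor from the short form to reach 0.53: n' = 0.53(1 − 0.2589) / [0.2589(1 − 0.53)] ≈ 3.2279
Total items = 3.2279 × 26 = 83.93, rounded up to 84.

84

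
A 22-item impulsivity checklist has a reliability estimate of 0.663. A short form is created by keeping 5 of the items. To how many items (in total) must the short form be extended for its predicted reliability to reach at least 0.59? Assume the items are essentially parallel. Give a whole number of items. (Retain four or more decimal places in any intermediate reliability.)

17

First, r for the 5-item form: n = 5/22 = 0.2273, so r_5 = 0.2273·0.663/(1 + (0.2273 − 1)·0.663) = 0.3090
Then solve for n' with r_old = 0.3090, r_target = 0.59: n' = 0.59(1 − 0.3090)/[0.3090(1 − 0.59)] = 3.2180
Total items = 3.2180 × 5 = 16.09, rounded up to 17.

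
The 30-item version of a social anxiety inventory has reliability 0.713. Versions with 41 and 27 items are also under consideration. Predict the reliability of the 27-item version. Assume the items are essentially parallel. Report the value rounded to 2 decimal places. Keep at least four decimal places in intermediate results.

0.69

Only the ratio of lengths matters: n = 27/30 = 0.9000
r_{27} = n·r / (1 + (n − 1)·r) = 0.6417 / 0.9287 ≈ 0.6910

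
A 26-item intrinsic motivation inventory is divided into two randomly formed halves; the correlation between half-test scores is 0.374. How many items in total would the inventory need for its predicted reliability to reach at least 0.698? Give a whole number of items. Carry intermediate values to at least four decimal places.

51

Corrected full-test reliability: r_full = 2 × 0.374 / (1 + 0.374) ≈ 0.5444
n = r_tgt(1 − r_full) / [r_full(1 − r_tgt)] = 0.698 × 0.4556 / (0.5444 × 0.302) ≈ 1.9343
Required items = 1.9343 × 26 = 50.29, so 51 items.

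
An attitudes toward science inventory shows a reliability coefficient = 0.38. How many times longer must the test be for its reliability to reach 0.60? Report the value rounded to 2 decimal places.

n = 0.60(1 − 0.38) / [0.38(1 − 0.60)]
n = 0.3720 / 0.1520 ≈ 2.4474

2.45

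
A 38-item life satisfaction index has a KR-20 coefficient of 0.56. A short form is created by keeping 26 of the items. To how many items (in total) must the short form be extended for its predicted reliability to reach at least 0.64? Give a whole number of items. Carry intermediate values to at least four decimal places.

First, r for the 26-item form: n = 26/38 = 0.6842, so r_26 = 0.6842·0.56/(1 + (0.6842 − 1)·0.56) = 0.4655
Length factor from the short form to reach 0.64: n' = 0.64(1 − 0.4655) / [0.4655(1 − 0.64)] ≈ 2.0413
Total items = 2.0413 × 26 = 53.07, rounded up to 54.

54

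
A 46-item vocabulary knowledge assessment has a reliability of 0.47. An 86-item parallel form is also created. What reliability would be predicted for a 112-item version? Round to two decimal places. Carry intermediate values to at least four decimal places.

0.68

The 86-item form is not needed; work directly from the 46-item form with n = 112/46 = 2.4348.
r_{112} = n·r / (1 + (n − 1)·r) = 1.1444 / 1.6744 ≈ 0.6835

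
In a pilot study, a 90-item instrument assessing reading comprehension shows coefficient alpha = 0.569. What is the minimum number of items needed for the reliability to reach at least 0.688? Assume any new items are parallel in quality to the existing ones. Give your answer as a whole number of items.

n = 0.688(1 − 0.569) / [0.569(1 − 0.688)]
n = 0.296528 / 0.177528 ≈ 1.6703
1.6703 × 90 = 150.33 → 151 items

151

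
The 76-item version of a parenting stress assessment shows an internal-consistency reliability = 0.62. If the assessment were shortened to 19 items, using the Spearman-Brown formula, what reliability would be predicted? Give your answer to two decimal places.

0.29

Length ratio n = 19/76 = 0.25
Spearman-Brown: r_new = n·r / (1 + (n − 1)·r)
r_new = 0.25·0.62 / [1 + (0.25 − 1)·0.62]
r_new = 0.1550 / 0.5350 ≈ 0.2897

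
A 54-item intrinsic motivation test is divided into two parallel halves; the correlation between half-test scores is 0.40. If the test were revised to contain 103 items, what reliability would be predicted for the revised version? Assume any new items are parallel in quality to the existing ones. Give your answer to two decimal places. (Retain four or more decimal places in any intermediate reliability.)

Full-test reliability from the split-half r: r_full = 2(0.40)/(1 + 0.40) = 0.5714
Length factor from 54 to 103 items: n = 103/54 = 1.9074
r_new = n·r_full / (1 + (n − 1)·r_full) = 1.0899 / 1.5185 ≈ 0.7177

0.72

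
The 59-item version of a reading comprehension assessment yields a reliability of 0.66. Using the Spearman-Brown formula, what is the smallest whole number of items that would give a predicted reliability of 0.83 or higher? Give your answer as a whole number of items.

149

Invert Spearman-Brown to solve for n:
n = r_target (1 − r_old) / [ r_old (1 − r_target) ]
n = 0.83(1 − 0.66) / [0.66(1 − 0.83)]
n = 0.2822 / 0.1122 ≈ 2.5152
2.5152 × 59 = 148.40 → 149 items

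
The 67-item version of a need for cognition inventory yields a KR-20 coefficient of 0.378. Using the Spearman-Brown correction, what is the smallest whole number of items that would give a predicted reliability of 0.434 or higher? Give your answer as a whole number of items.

n = 0.434 × (1 − 0.378) / [ 0.378 × (1 − 0.434) ]
n = 0.269948 / 0.213948 ≈ 1.2617
1.2617 × 67 = 84.53 → 85 items

85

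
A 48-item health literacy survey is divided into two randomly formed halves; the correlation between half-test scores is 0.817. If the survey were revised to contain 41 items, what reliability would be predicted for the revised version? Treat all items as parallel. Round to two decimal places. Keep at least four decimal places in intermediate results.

First correct the split-half correlation to full-test reliability: r_full = 2 × 0.817 / (1 + 0.817) ≈ 0.8993
Then adjust to 41 items: n = 41/48 = 0.8542
r_new = n·r_full / (1 + (n − 1)·r_full) = 0.7682 / 0.8689 ≈ 0.8841

0.88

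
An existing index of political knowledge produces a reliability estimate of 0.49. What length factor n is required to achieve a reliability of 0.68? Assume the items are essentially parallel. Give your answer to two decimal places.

2.21

Invert Spearman-Brown to solve for n:
n = r_target (1 − r_old) / [ r_old (1 − r_target) ]
n = [0.68 × 0.51] / [0.49 × 0.32]
n = 0.3468 / 0.1568 ≈ 2.2117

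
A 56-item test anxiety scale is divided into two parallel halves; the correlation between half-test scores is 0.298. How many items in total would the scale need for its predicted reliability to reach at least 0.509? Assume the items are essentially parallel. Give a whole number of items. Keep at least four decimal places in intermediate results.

69

Corrected full-test reliability: r_full = 2 × 0.298 / (1 + 0.298) ≈ 0.4592
n = r_tgt(1 − r_full) / [r_full(1 − r_tgt)] = 0.509 × 0.5408 / (0.4592 × 0.491) ≈ 1.2209
Required items = 1.2209 × 56 = 68.37, so 69 items.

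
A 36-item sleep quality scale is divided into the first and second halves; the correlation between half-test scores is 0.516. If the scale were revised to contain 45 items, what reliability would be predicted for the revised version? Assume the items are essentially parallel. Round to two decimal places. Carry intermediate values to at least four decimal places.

Full-test reliability from the split-half r: r_full = 2(0.516)/(1 + 0.516) = 0.6807
Length factor from 36 to 45 items: n = 45/36 = 1.2500
r_new = n·r_full / (1 + (n − 1)·r_full) = 0.8509 / 1.1702 ≈ 0.7271

0.73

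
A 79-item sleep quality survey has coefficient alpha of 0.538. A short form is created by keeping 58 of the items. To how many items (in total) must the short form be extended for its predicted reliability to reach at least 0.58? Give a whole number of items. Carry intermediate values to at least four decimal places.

94

First, r for the 58-item form: n = 58/79 = 0.7342, so r_58 = 0.7342·0.538/(1 + (0.7342 − 1)·0.538) = 0.4609
Then solve for n' with r_old = 0.4609, r_target = 0.58: n' = 0.58(1 − 0.4609)/[0.4609(1 − 0.58)] = 1.6153
Total items = 1.6153 × 58 = 93.69, rounded up to 94.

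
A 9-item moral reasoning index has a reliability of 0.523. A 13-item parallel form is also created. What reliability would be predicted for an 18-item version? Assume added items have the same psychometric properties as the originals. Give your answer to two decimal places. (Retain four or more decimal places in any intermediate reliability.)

0.69

Only the ratio of lengths matters: n = 18/9 = 2.0000
r_{18} = n·r / (1 + (n − 1)·r) = 1.0460 / 1.5230 ≈ 0.6868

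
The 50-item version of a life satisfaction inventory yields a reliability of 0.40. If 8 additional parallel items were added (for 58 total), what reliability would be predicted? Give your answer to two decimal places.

0.44

n = 58/50 = 1.16
By Spearman-Brown, r_new = n r / (1 + (n − 1) r).
r_new = (1.16 × 0.40) / (1 + (1.16 − 1) × 0.40)
r_new = 0.4640 / 1.0640 ≈ 0.4361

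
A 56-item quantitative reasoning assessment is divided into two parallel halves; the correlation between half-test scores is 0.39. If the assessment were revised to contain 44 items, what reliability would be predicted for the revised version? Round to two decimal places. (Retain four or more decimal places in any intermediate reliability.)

0.50

Full-test reliability from the split-half r: r_full = 2(0.39)/(1 + 0.39) = 0.5612
Then adjust to 44 items: n = 44/56 = 0.7857
r_new = n·r_full / (1 + (n − 1)·r_full) = 0.4409 / 0.8797 ≈ 0.5012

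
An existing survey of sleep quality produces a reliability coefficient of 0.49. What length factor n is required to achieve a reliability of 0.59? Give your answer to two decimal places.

1.50

Spearman-Brown solved for the length factor n:
n = r*(1 − r) / [ r (1 − r*) ]
n = 0.59(1 − 0.49) / [0.49(1 − 0.59)]
  = 0.3009 / 0.2009 = 1.4978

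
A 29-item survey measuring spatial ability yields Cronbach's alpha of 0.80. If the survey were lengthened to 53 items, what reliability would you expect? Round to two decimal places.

0.88

The new length is 53/29 = 1.8276 times the old.
By Spearman-Brown, r_new = n r / (1 + (n − 1) r).
r_new = (1.8276 × 0.80) / (1 + (1.8276 − 1) × 0.80)
r_new = 1.4621 / 1.6621 ≈ 0.8797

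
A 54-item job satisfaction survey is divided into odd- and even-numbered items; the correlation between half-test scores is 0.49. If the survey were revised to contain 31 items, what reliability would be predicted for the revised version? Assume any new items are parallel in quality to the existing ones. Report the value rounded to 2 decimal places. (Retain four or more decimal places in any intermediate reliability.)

0.52

First correct the split-half correlation to full-test reliability: r_full = 2 × 0.49 / (1 + 0.49) ≈ 0.6577
Then adjust to 31 items: n = 31/54 = 0.5741
r_new = n·r_full / (1 + (n − 1)·r_full) = 0.3776 / 0.7199 ≈ 0.5245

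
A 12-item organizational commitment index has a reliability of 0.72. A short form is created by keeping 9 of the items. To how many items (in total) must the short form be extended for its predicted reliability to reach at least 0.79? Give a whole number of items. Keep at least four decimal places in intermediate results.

First, r for the 9-item form: n = 9/12 = 0.7500, so r_9 = 0.7500·0.72/(1 + (0.7500 − 1)·0.72) = 0.6585
Then solve for n' with r_old = 0.6585, r_target = 0.79: n' = 0.79(1 − 0.6585)/[0.6585(1 − 0.79)] = 1.9509
Total items = 1.9509 × 9 = 17.56, rounded up to 18.

18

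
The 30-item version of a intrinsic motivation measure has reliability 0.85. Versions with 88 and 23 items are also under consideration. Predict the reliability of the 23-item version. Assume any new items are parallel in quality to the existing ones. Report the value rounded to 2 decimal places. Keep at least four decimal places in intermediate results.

Only the ratio of lengths matters: n = 23/30 = 0.7667
r_{23} = n·r / (1 + (n − 1)·r) = 0.6517 / 0.8017 ≈ 0.8129

0.81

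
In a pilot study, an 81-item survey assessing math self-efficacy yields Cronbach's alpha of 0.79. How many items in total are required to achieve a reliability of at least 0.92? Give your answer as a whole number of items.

248

Invert Spearman-Brown to solve for n:
n = r_target (1 − r_old) / [ r_old (1 − r_target) ]
n = 0.92(1 − 0.79) / [0.79(1 − 0.92)]
  = 0.1932 / 0.0632 = 3.0570
3.0570 × 81 = 247.62 → 248 items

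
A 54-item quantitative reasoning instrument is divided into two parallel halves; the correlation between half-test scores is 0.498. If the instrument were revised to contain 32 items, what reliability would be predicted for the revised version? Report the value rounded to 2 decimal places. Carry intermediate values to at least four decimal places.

0.54

Full-test reliability from the split-half r: r_full = 2(0.498)/(1 + 0.498) = 0.6649
Length factor from 54 to 32 items: n = 32/54 = 0.5926
r_new = n·r_full / (1 + (n − 1)·r_full) = 0.3940 / 0.7291 ≈ 0.5404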